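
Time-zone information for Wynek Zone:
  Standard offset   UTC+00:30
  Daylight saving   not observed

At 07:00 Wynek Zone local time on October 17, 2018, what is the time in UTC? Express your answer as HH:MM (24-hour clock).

06:30

Wynek Zone has no daylight saving, so its offset is UTC+00:30 year-round.
07:00 local − 0h30m = 06:30 UTC.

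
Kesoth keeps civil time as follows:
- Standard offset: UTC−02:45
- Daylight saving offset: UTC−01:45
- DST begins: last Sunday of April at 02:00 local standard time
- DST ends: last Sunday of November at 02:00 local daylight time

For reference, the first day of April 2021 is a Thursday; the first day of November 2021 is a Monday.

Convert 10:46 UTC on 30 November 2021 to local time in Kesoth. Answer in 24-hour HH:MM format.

1 April 2021 is a Thursday, so Sundays fall on 4, 11, 18, 25; the last is April 25.
1 November 2021 is a Monday, so Sundays fall on 7, 14, 21, 28; the last is November 28.
At the standard offset (UTC−02:45), 10:46 UTC − 2h45m = 08:01 Kesoth standard time.
The standard-time date in Kesoth, 30 November 2021, does not fall between 25 April and 28 November, so daylight saving is not in effect and Kesoth is at UTC−02:45.
10:46 UTC − 2h45m = 08:01 local.

08:01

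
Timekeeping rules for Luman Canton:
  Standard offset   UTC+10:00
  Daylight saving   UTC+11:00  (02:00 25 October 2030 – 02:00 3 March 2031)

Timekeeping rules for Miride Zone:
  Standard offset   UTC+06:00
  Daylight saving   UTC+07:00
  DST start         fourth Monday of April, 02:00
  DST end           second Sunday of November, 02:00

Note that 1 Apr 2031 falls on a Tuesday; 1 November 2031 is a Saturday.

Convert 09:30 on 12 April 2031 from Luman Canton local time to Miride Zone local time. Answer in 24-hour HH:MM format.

05:30

12 April 2031 is outside the daylight-saving period (25 October 2030 – 3 March 2031), so Luman Canton is on standard time, UTC+10:00.
09:30 Luman Canton − 10h = 23:30 UTC (rolling into the previous day, 11 April 2031).
1 April 2031 is a Tuesday, so the first Monday is April 7 and the fourth is April 28.
1 November 2031 is a Saturday, so the first Sunday is November 2 and the second is November 9.
At the standard offset (UTC+06:00), 23:30 UTC + 6h = 05:30 Miride Zone standard time (rolling into the next day, 12 April 2031).
The standard-time date in Miride Zone, 12 April 2031, does not fall between 28 April and 9 November, so daylight saving is not in effect and Miride Zone is at UTC+06:00.
23:30 UTC + 6h = 05:30 Miride Zone (rolling into the next day, 12 April 2031).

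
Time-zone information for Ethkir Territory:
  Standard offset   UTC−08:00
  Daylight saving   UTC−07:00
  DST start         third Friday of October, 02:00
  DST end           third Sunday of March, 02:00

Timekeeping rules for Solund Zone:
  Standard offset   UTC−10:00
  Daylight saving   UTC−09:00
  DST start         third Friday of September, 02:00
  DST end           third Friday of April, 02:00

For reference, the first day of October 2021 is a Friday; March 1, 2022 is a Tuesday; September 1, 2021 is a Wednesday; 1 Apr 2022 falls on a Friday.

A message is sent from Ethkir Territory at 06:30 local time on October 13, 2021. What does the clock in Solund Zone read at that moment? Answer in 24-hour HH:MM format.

1 October 2021 is a Friday, so the first Friday is October 1 and the third is October 15.
1 March 2022 is a Tuesday, so the first Sunday is March 6 and the third is March 20.
October 13, 2021 does not fall between 15 October 2021 and 20 March 2022, so daylight saving is not in effect and Ethkir Territory is at UTC−08:00.
06:30 Ethkir Territory + 8h = 14:30 UTC.
1 September 2021 is a Wednesday, so the first Friday is September 3 and the third is September 17.
1 April 2022 is a Friday, so the first Friday is April 1 and the third is April 15.
At the standard offset (UTC−10:00), 14:30 UTC − 10h = 04:30 Solund Zone standard time.
The standard-time date in Solund Zone, October 13, 2021, falls between 17 September 2021 and 15 April 2022, so daylight saving is in effect and Solund Zone is at UTC−09:00.
14:30 UTC − 9h = 05:30 Solund Zone.

05:30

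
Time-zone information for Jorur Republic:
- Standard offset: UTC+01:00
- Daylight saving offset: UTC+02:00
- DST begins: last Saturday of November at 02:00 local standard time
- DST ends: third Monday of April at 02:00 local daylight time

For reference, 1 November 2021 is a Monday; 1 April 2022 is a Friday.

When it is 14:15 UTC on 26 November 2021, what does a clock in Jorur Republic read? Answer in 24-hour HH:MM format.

15:15

1 November 2021 is a Monday, so Saturdays fall on 6, 13, 20, 27; the last is November 27.
1 April 2022 is a Friday, so the first Monday is April 4 and the third is April 18.
At the standard offset (UTC+01:00), 14:15 UTC + 1h = 15:15 Jorur Republic standard time.
The standard-time date in Jorur Republic, 26 November 2021, is outside the daylight-saving period (27 November 2021 – 18 April 2022), so Jorur Republic is on standard time, UTC+01:00.
14:15 UTC + 1h = 15:15 local.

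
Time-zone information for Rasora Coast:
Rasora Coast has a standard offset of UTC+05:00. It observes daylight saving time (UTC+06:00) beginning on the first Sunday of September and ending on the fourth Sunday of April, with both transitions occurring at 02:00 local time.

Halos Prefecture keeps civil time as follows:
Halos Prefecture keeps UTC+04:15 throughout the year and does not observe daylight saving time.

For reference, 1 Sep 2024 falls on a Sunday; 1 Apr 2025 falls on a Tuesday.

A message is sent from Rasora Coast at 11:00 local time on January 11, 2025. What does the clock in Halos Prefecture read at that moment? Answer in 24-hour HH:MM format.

09:15

1 September 2024 is a Sunday, so the first Sunday is September 1.
1 April 2025 is a Tuesday, so the first Sunday is April 6 and the fourth is April 27.
Daylight saving runs 1 September 2024 – 27 April 2025; January 11, 2025 is inside that window, so Rasora Coast is at UTC+06:00.
11:00 Rasora Coast − 6h = 05:00 UTC.
Halos Prefecture stays on UTC+04:15 all year.
05:00 UTC + 4h15m = 09:15 Halos Prefecture.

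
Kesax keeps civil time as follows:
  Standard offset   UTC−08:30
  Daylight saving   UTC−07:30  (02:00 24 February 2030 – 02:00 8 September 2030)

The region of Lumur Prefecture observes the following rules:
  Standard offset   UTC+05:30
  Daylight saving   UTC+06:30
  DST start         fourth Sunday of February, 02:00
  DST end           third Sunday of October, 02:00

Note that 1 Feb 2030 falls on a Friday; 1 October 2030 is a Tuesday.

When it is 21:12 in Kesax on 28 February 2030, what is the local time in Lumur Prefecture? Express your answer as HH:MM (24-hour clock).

28 February 2030 falls between 24 February and 8 September, so daylight saving is in effect and Kesax is at UTC−07:30.
21:12 Kesax + 7h30m = 04:42 UTC (rolling into the next day, 1 March 2030).
1 February 2030 is a Friday, so the first Sunday is February 3 and the fourth is February 24.
1 October 2030 is a Tuesday, so the first Sunday is October 6 and the third is October 20.
At the standard offset (UTC+05:30), 04:42 UTC + 5h30m = 10:12 Lumur Prefecture standard time.
The standard-time date in Lumur Prefecture, 1 March 2030, falls between 24 February and 20 October, so daylight saving is in effect and Lumur Prefecture is at UTC+06:30.
04:42 UTC + 6h30m = 11:12 Lumur Prefecture.

11:12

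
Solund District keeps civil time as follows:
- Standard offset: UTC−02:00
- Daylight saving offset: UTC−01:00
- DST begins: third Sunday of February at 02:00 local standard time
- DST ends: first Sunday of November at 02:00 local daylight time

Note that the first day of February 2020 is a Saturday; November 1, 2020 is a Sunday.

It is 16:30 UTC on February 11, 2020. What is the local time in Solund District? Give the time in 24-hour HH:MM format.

1 February 2020 is a Saturday, so the first Sunday is February 2 and the third is February 16.
1 November 2020 is a Sunday, so the first Sunday is November 1.
At the standard offset (UTC−02:00), 16:30 UTC − 2h = 14:30 Solund District standard time.
Daylight saving runs 16 February – 1 November; the standard-time date in Solund District, February 11, 2020, is outside that window, so Solund District is on standard time at UTC−02:00.
16:30 UTC − 2h = 14:30 local.

14:30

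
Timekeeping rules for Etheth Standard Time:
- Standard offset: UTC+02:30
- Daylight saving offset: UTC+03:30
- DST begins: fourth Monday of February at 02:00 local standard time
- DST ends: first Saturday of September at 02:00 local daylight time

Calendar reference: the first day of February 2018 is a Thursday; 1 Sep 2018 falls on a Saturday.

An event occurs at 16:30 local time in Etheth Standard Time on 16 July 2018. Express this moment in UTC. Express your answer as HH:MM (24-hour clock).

1 February 2018 is a Thursday, so the first Monday is February 5 and the fourth is February 26.
1 September 2018 is a Saturday, so the first Saturday is September 1.
16 July 2018 falls between 26 February and 1 September, so daylight saving is in effect and Etheth Standard Time is at UTC+03:30.
16:30 local − 3h30m = 13:00 UTC.

13:00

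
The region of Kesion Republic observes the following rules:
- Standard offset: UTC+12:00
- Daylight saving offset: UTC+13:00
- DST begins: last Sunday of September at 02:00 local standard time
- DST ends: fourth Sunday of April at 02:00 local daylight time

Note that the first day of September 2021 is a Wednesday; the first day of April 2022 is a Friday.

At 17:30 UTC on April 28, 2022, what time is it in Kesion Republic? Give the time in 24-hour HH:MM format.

05:30

1 September 2021 is a Wednesday, so Sundays fall on 5, 12, 19, 26; the last is September 26.
1 April 2022 is a Friday, so the first Sunday is April 3 and the fourth is April 24.
At the standard offset (UTC+12:00), 17:30 UTC + 12h = 05:30 Kesion Republic standard time (rolling into the next day, 29 April 2022).
The standard-time date in Kesion Republic, April 29, 2022, does not fall between 26 September 2021 and 24 April 2022, so daylight saving is not in effect and Kesion Republic is at UTC+12:00.
17:30 UTC + 12h = 05:30 local (rolling into the next day, 29 April 2022).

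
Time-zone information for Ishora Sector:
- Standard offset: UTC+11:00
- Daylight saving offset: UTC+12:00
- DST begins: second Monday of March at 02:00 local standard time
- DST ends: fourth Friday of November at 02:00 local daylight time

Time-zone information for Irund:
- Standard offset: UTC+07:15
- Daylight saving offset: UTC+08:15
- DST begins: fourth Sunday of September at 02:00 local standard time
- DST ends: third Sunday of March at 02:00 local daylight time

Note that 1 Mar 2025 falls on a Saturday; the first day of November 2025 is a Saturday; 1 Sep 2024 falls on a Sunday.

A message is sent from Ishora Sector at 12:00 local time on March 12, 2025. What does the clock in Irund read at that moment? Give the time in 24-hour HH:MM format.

08:15

1 March 2025 is a Saturday, so the first Monday is March 3 and the second is March 10.
1 November 2025 is a Saturday, so the first Friday is November 7 and the fourth is November 28.
Daylight saving runs 10 March – 28 November; March 12, 2025 is inside that window, so Ishora Sector is at UTC+12:00.
12:00 Ishora Sector − 12h = 00:00 UTC.
1 September 2024 is a Sunday, so the first Sunday is September 1 and the fourth is September 22.
1 March 2025 is a Saturday, so the first Sunday is March 2 and the third is March 16.
At the standard offset (UTC+07:15), 00:00 UTC + 7h15m = 07:15 Irund standard time.
The standard-time date in Irund, March 12, 2025, lies within the daylight-saving period (22 September 2024 – 16 March 2025), so Irund is on daylight time, UTC+08:15.
00:00 UTC + 8h15m = 08:15 Irund.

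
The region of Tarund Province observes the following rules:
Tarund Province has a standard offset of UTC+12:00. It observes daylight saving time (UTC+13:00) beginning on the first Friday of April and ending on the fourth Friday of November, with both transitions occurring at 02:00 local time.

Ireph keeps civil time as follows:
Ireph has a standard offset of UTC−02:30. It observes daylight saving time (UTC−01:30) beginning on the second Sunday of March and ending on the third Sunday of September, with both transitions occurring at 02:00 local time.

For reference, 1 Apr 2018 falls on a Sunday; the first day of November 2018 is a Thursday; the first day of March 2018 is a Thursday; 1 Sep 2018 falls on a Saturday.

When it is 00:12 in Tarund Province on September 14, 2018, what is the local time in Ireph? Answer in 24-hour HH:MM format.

1 April 2018 is a Sunday, so the first Friday is April 6.
1 November 2018 is a Thursday, so the first Friday is November 2 and the fourth is November 23.
Daylight saving runs 6 April – 23 November; September 14, 2018 is inside that window, so Tarund Province is at UTC+13:00.
00:12 Tarund Province − 13h = 11:12 UTC (rolling into the previous day, 13 September 2018).
1 March 2018 is a Thursday, so the first Sunday is March 4 and the second is March 11.
1 September 2018 is a Saturday, so the first Sunday is September 2 and the third is September 16.
At the standard offset (UTC−02:30), 11:12 UTC − 2h30m = 08:42 Ireph standard time.
The standard-time date in Ireph, September 13, 2018, lies within the daylight-saving period (11 March – 16 September), so Ireph is on daylight time, UTC−01:30.
11:12 UTC − 1h30m = 09:42 Ireph.

09:42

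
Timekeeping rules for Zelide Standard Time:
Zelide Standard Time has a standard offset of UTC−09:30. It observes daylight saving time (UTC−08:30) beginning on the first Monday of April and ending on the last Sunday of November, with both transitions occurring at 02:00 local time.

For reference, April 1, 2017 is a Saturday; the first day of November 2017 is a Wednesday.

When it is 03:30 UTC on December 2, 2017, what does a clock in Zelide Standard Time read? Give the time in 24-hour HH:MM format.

18:00

1 April 2017 is a Saturday, so the first Monday is April 3.
1 November 2017 is a Wednesday, so Sundays fall on 5, 12, 19, 26; the last is November 26.
At the standard offset (UTC−09:30), 03:30 UTC − 9h30m = 18:00 Zelide Standard Time standard time (rolling into the previous day, 1 December 2017).
The standard-time date in Zelide Standard Time, December 1, 2017, does not fall between 3 April and 26 November, so daylight saving is not in effect and Zelide Standard Time is at UTC−09:30.
03:30 UTC − 9h30m = 18:00 local (rolling into the previous day, 1 December 2017).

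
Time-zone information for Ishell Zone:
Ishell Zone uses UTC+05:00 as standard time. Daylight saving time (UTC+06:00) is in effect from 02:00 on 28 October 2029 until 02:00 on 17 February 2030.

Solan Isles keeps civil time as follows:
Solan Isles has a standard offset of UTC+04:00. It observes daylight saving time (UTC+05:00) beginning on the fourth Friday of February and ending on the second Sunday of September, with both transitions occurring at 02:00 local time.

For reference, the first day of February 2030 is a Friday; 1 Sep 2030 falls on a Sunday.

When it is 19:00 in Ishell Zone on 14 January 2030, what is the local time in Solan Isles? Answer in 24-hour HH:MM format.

14 January 2030 falls between 28 October 2029 and 17 February 2030, so daylight saving is in effect and Ishell Zone is at UTC+06:00.
19:00 Ishell Zone − 6h = 13:00 UTC.
1 February 2030 is a Friday, so the first Friday is February 1 and the fourth is February 22.
1 September 2030 is a Sunday, so the first Sunday is September 1 and the second is September 8.
At the standard offset (UTC+04:00), 13:00 UTC + 4h = 17:00 Solan Isles standard time.
The standard-time date in Solan Isles, 14 January 2030, is outside the daylight-saving period (22 February – 8 September), so Solan Isles is on standard time, UTC+04:00.
13:00 UTC + 4h = 17:00 Solan Isles.

17:00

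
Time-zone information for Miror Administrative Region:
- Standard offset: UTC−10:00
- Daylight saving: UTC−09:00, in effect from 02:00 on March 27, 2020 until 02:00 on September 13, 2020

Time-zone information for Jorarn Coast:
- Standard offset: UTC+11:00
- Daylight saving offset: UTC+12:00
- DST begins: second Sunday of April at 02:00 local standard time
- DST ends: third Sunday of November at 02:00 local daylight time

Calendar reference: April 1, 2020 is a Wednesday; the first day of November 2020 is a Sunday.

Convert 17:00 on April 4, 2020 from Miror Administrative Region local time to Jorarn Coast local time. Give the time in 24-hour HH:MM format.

13:00

Daylight saving runs 27 March – 13 September; April 4, 2020 is inside that window, so Miror Administrative Region is at UTC−09:00.
17:00 Miror Administrative Region + 9h = 02:00 UTC (rolling into the next day, 5 April 2020).
1 April 2020 is a Wednesday, so the first Sunday is April 5 and the second is April 12.
1 November 2020 is a Sunday, so the first Sunday is November 1 and the third is November 15.
At the standard offset (UTC+11:00), 02:00 UTC + 11h = 13:00 Jorarn Coast standard time.
The standard-time date in Jorarn Coast, April 5, 2020, is outside the daylight-saving period (12 April – 15 November), so Jorarn Coast is on standard time, UTC+11:00.
02:00 UTC + 11h = 13:00 Jorarn Coast.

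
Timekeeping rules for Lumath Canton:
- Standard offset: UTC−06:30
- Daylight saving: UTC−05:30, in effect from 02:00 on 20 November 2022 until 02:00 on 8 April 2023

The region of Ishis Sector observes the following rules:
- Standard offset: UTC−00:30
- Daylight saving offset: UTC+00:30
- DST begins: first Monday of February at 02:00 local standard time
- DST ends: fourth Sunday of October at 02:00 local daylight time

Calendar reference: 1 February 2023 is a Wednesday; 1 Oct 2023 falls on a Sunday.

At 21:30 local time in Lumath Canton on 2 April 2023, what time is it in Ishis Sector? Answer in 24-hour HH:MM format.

Daylight saving runs 20 November 2022 – 8 April 2023; 2 April 2023 is inside that window, so Lumath Canton is at UTC−05:30.
21:30 Lumath Canton + 5h30m = 03:00 UTC (rolling into the next day, 3 April 2023).
1 February 2023 is a Wednesday, so the first Monday is February 6.
1 October 2023 is a Sunday, so the first Sunday is October 1 and the fourth is October 22.
At the standard offset (UTC−00:30), 03:00 UTC − 0h30m = 02:30 Ishis Sector standard time.
The standard-time date in Ishis Sector, 3 April 2023, falls between 6 February and 22 October, so daylight saving is in effect and Ishis Sector is at UTC+00:30.
03:00 UTC + 0h30m = 03:30 Ishis Sector.

03:30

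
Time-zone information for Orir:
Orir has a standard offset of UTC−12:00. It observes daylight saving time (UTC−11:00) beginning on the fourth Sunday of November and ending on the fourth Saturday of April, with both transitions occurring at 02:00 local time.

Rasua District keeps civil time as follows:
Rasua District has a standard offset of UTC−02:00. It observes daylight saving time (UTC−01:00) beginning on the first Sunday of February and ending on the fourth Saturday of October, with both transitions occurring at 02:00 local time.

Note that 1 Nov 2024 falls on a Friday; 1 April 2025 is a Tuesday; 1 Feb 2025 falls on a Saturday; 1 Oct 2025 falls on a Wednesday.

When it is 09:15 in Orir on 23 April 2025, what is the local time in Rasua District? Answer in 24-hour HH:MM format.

19:15

1 November 2024 is a Friday, so the first Sunday is November 3 and the fourth is November 24.
1 April 2025 is a Tuesday, so the first Saturday is April 5 and the fourth is April 26.
23 April 2025 lies within the daylight-saving period (24 November 2024 – 26 April 2025), so Orir is on daylight time, UTC−11:00.
09:15 Orir + 11h = 20:15 UTC.
1 February 2025 is a Saturday, so the first Sunday is February 2.
1 October 2025 is a Wednesday, so the first Saturday is October 4 and the fourth is October 25.
At the standard offset (UTC−02:00), 20:15 UTC − 2h = 18:15 Rasua District standard time.
The standard-time date in Rasua District, 23 April 2025, lies within the daylight-saving period (2 February – 25 October), so Rasua District is on daylight time, UTC−01:00.
20:15 UTC − 1h = 19:15 Rasua District.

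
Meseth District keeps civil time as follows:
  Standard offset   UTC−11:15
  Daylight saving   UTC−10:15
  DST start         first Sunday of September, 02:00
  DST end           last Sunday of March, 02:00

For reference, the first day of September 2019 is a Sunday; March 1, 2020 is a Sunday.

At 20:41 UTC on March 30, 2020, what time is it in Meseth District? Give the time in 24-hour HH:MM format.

1 September 2019 is a Sunday, so the first Sunday is September 1.
1 March 2020 is a Sunday, so Sundays fall on 1, 8, 15, 22, 29; the last is March 29.
At the standard offset (UTC−11:15), 20:41 UTC − 11h15m = 09:26 Meseth District standard time.
The standard-time date in Meseth District, March 30, 2020, is outside the daylight-saving period (1 September 2019 – 29 March 2020), so Meseth District is on standard time, UTC−11:15.
20:41 UTC − 11h15m = 09:26 local.

09:26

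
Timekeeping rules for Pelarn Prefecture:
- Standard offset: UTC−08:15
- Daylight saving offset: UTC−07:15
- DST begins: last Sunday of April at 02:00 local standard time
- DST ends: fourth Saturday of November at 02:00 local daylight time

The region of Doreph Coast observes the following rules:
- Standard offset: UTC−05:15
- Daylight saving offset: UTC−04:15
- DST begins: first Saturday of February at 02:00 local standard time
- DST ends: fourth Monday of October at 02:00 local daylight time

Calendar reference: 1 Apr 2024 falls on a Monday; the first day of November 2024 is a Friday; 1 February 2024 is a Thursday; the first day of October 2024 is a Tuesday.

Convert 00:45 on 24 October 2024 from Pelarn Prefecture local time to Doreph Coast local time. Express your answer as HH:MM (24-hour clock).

1 April 2024 is a Monday, so Sundays fall on 7, 14, 21, 28; the last is April 28.
1 November 2024 is a Friday, so the first Saturday is November 2 and the fourth is November 23.
24 October 2024 falls between 28 April and 23 November, so daylight saving is in effect and Pelarn Prefecture is at UTC−07:15.
00:45 Pelarn Prefecture + 7h15m = 08:00 UTC.
1 February 2024 is a Thursday, so the first Saturday is February 3.
1 October 2024 is a Tuesday, so the first Monday is October 7 and the fourth is October 28.
At the standard offset (UTC−05:15), 08:00 UTC − 5h15m = 02:45 Doreph Coast standard time.
The standard-time date in Doreph Coast, 24 October 2024, lies within the daylight-saving period (3 February – 28 October), so Doreph Coast is on daylight time, UTC−04:15.
08:00 UTC − 4h15m = 03:45 Doreph Coast.

03:45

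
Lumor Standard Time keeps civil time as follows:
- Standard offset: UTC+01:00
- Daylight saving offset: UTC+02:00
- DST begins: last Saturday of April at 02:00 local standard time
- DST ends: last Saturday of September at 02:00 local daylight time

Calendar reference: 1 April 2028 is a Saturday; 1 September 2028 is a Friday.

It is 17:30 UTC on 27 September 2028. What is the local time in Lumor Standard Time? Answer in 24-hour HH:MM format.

1 April 2028 is a Saturday, so Saturdays fall on 1, 8, 15, 22, 29; the last is April 29.
1 September 2028 is a Friday, so Saturdays fall on 2, 9, 16, 23, 30; the last is September 30.
At the standard offset (UTC+01:00), 17:30 UTC + 1h = 18:30 Lumor Standard Time standard time.
The standard-time date in Lumor Standard Time, 27 September 2028, falls between 29 April and 30 September, so daylight saving is in effect and Lumor Standard Time is at UTC+02:00.
17:30 UTC + 2h = 19:30 local.

19:30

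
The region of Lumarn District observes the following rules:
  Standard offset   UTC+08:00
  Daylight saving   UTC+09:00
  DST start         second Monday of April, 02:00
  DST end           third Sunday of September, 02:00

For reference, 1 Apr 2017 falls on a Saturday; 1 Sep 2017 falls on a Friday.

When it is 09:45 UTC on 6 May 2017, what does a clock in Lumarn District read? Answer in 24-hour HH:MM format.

18:45

1 April 2017 is a Saturday, so the first Monday is April 3 and the second is April 10.
1 September 2017 is a Friday, so the first Sunday is September 3 and the third is September 17.
At the standard offset (UTC+08:00), 09:45 UTC + 8h = 17:45 Lumarn District standard time.
Daylight saving runs 10 April – 17 September; the standard-time date in Lumarn District, 6 May 2017, is inside that window, so Lumarn District is at UTC+09:00.
09:45 UTC + 9h = 18:45 local.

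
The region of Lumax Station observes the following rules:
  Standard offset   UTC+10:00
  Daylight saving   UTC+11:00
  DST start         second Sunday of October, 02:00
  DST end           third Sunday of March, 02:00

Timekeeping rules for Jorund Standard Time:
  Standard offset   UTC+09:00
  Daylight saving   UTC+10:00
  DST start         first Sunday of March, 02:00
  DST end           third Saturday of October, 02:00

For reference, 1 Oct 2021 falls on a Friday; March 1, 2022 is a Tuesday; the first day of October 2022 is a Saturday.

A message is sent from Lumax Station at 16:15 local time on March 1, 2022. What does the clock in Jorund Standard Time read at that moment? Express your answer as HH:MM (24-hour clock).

1 October 2021 is a Friday, so the first Sunday is October 3 and the second is October 10.
1 March 2022 is a Tuesday, so the first Sunday is March 6 and the third is March 20.
March 1, 2022 falls between 10 October 2021 and 20 March 2022, so daylight saving is in effect and Lumax Station is at UTC+11:00.
16:15 Lumax Station − 11h = 05:15 UTC.
1 March 2022 is a Tuesday, so the first Sunday is March 6.
1 October 2022 is a Saturday, so the first Saturday is October 1 and the third is October 15.
At the standard offset (UTC+09:00), 05:15 UTC + 9h = 14:15 Jorund Standard Time standard time.
The standard-time date in Jorund Standard Time, March 1, 2022, does not fall between 6 March and 15 October, so daylight saving is not in effect and Jorund Standard Time is at UTC+09:00.
05:15 UTC + 9h = 14:15 Jorund Standard Time.

14:15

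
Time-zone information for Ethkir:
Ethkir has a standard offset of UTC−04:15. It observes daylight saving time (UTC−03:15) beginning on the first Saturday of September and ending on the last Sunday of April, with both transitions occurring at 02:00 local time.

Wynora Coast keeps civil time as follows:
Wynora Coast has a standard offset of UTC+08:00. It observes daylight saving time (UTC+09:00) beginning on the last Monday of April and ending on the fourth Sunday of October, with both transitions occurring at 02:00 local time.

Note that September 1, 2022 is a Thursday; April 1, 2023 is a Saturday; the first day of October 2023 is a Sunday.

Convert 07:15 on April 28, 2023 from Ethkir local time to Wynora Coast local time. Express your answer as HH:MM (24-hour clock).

1 September 2022 is a Thursday, so the first Saturday is September 3.
1 April 2023 is a Saturday, so Sundays fall on 2, 9, 16, 23, 30; the last is April 30.
Daylight saving runs 3 September 2022 – 30 April 2023; April 28, 2023 is inside that window, so Ethkir is at UTC−03:15.
07:15 Ethkir + 3h15m = 10:30 UTC.
1 April 2023 is a Saturday, so Mondays fall on 3, 10, 17, 24; the last is April 24.
1 October 2023 is a Sunday, so the first Sunday is October 1 and the fourth is October 22.
At the standard offset (UTC+08:00), 10:30 UTC + 8h = 18:30 Wynora Coast standard time.
The standard-time date in Wynora Coast, April 28, 2023, lies within the daylight-saving period (24 April – 22 October), so Wynora Coast is on daylight time, UTC+09:00.
10:30 UTC + 9h = 19:30 Wynora Coast.

19:30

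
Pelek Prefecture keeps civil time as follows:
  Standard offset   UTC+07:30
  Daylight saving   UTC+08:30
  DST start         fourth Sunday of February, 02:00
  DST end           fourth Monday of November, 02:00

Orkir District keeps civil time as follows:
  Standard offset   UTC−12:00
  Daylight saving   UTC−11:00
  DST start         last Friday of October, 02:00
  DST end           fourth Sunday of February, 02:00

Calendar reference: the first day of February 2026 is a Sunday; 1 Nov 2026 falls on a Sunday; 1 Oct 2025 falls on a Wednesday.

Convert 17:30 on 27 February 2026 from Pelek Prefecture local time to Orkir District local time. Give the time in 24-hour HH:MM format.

21:00

1 February 2026 is a Sunday, so the first Sunday is February 1 and the fourth is February 22.
1 November 2026 is a Sunday, so the first Monday is November 2 and the fourth is November 23.
Daylight saving runs 22 February – 23 November; 27 February 2026 is inside that window, so Pelek Prefecture is at UTC+08:30.
17:30 Pelek Prefecture − 8h30m = 09:00 UTC.
1 October 2025 is a Wednesday, so Fridays fall on 3, 10, 17, 24, 31; the last is October 31.
1 February 2026 is a Sunday, so the first Sunday is February 1 and the fourth is February 22.
At the standard offset (UTC−12:00), 09:00 UTC − 12h = 21:00 Orkir District standard time (rolling into the previous day, 26 February 2026).
Daylight saving runs 31 October 2025 – 22 February 2026; the standard-time date in Orkir District, 26 February 2026, is outside that window, so Orkir District is on standard time at UTC−12:00.
09:00 UTC − 12h = 21:00 Orkir District (rolling into the previous day, 26 February 2026).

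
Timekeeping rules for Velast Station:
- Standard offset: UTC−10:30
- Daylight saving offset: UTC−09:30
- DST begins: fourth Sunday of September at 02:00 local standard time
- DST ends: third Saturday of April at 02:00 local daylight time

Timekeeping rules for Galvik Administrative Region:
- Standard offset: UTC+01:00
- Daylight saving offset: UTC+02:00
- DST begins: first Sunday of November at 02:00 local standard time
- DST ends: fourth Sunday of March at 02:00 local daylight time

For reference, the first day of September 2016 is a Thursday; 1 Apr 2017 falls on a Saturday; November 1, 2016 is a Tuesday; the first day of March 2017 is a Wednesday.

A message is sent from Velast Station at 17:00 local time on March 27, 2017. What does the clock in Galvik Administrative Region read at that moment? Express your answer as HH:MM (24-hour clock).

1 September 2016 is a Thursday, so the first Sunday is September 4 and the fourth is September 25.
1 April 2017 is a Saturday, so the first Saturday is April 1 and the third is April 15.
March 27, 2017 falls between 25 September 2016 and 15 April 2017, so daylight saving is in effect and Velast Station is at UTC−09:30.
17:00 Velast Station + 9h30m = 02:30 UTC (rolling into the next day, 28 March 2017).
1 November 2016 is a Tuesday, so the first Sunday is November 6.
1 March 2017 is a Wednesday, so the first Sunday is March 5 and the fourth is March 26.
At the standard offset (UTC+01:00), 02:30 UTC + 1h = 03:30 Galvik Administrative Region standard time.
The standard-time date in Galvik Administrative Region, March 28, 2017, is outside the daylight-saving period (6 November 2016 – 26 March 2017), so Galvik Administrative Region is on standard time, UTC+01:00.
02:30 UTC + 1h = 03:30 Galvik Administrative Region.

03:30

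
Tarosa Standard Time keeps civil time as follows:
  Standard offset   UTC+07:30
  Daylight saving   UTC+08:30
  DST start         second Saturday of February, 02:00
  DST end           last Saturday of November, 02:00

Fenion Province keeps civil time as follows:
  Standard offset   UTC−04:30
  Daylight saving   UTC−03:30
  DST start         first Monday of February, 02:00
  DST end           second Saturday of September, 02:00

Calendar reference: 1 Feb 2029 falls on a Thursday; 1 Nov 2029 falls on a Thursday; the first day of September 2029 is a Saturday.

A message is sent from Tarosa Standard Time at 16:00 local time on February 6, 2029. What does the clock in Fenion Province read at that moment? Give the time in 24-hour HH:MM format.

05:00

1 February 2029 is a Thursday, so the first Saturday is February 3 and the second is February 10.
1 November 2029 is a Thursday, so Saturdays fall on 3, 10, 17, 24; the last is November 24.
Daylight saving runs 10 February – 24 November; February 6, 2029 is outside that window, so Tarosa Standard Time is on standard time at UTC+07:30.
16:00 Tarosa Standard Time − 7h30m = 08:30 UTC.
1 February 2029 is a Thursday, so the first Monday is February 5.
1 September 2029 is a Saturday, so the first Saturday is September 1 and the second is September 8.
At the standard offset (UTC−04:30), 08:30 UTC − 4h30m = 04:00 Fenion Province standard time.
Daylight saving runs 5 February – 8 September; the standard-time date in Fenion Province, February 6, 2029, is inside that window, so Fenion Province is at UTC−03:30.
08:30 UTC − 3h30m = 05:00 Fenion Province.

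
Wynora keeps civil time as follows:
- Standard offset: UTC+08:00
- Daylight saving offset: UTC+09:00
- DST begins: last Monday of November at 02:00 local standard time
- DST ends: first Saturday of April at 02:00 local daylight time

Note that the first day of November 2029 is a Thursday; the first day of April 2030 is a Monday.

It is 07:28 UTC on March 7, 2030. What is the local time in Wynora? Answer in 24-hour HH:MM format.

16:28

1 November 2029 is a Thursday, so Mondays fall on 5, 12, 19, 26; the last is November 26.
1 April 2030 is a Monday, so the first Saturday is April 6.
At the standard offset (UTC+08:00), 07:28 UTC + 8h = 15:28 Wynora standard time.
The standard-time date in Wynora, March 7, 2030, falls between 26 November 2029 and 6 April 2030, so daylight saving is in effect and Wynora is at UTC+09:00.
07:28 UTC + 9h = 16:28 local.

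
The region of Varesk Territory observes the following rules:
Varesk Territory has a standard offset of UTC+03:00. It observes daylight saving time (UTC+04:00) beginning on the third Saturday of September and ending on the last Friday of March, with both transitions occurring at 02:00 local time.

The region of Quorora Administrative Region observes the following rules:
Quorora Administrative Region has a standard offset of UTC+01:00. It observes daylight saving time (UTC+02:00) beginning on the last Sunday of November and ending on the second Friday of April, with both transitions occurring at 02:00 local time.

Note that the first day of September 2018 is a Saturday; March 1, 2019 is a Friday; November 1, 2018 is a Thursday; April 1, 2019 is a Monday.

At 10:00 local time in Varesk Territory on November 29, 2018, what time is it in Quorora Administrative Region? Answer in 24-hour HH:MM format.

1 September 2018 is a Saturday, so the first Saturday is September 1 and the third is September 15.
1 March 2019 is a Friday, so Fridays fall on 1, 8, 15, 22, 29; the last is March 29.
Daylight saving runs 15 September 2018 – 29 March 2019; November 29, 2018 is inside that window, so Varesk Territory is at UTC+04:00.
10:00 Varesk Territory − 4h = 06:00 UTC.
1 November 2018 is a Thursday, so Sundays fall on 4, 11, 18, 25; the last is November 25.
1 April 2019 is a Monday, so the first Friday is April 5 and the second is April 12.
At the standard offset (UTC+01:00), 06:00 UTC + 1h = 07:00 Quorora Administrative Region standard time.
Daylight saving runs 25 November 2018 – 12 April 2019; the standard-time date in Quorora Administrative Region, November 29, 2018, is inside that window, so Quorora Administrative Region is at UTC+02:00.
06:00 UTC + 2h = 08:00 Quorora Administrative Region.

08:00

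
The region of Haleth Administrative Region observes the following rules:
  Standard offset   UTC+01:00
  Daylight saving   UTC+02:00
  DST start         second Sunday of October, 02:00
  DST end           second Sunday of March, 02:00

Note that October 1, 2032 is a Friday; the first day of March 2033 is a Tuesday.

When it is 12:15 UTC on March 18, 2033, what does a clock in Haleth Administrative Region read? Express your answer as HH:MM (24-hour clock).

13:15

1 October 2032 is a Friday, so the first Sunday is October 3 and the second is October 10.
1 March 2033 is a Tuesday, so the first Sunday is March 6 and the second is March 13.
At the standard offset (UTC+01:00), 12:15 UTC + 1h = 13:15 Haleth Administrative Region standard time.
Daylight saving runs 10 October 2032 – 13 March 2033; the standard-time date in Haleth Administrative Region, March 18, 2033, is outside that window, so Haleth Administrative Region is on standard time at UTC+01:00.
12:15 UTC + 1h = 13:15 local.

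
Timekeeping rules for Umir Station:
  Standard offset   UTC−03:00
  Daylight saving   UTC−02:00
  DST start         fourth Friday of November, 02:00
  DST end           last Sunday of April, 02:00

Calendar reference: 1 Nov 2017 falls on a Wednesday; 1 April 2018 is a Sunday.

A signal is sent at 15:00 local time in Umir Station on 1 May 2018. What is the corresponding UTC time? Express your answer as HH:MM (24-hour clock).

18:00

1 November 2017 is a Wednesday, so the first Friday is November 3 and the fourth is November 24.
1 April 2018 is a Sunday, so Sundays fall on 1, 8, 15, 22, 29; the last is April 29.
1 May 2018 does not fall between 24 November 2017 and 29 April 2018, so daylight saving is not in effect and Umir Station is at UTC−03:00.
15:00 local + 3h = 18:00 UTC.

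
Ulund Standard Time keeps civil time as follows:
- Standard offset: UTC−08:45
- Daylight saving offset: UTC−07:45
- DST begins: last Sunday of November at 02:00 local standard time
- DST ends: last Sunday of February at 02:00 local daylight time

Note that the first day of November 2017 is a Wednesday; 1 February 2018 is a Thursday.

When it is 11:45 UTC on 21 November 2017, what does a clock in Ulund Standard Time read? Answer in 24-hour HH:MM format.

03:00

1 November 2017 is a Wednesday, so Sundays fall on 5, 12, 19, 26; the last is November 26.
1 February 2018 is a Thursday, so Sundays fall on 4, 11, 18, 25; the last is February 25.
At the standard offset (UTC−08:45), 11:45 UTC − 8h45m = 03:00 Ulund Standard Time standard time.
Daylight saving runs 26 November 2017 – 25 February 2018; the standard-time date in Ulund Standard Time, 21 November 2017, is outside that window, so Ulund Standard Time is on standard time at UTC−08:45.
11:45 UTC − 8h45m = 03:00 local.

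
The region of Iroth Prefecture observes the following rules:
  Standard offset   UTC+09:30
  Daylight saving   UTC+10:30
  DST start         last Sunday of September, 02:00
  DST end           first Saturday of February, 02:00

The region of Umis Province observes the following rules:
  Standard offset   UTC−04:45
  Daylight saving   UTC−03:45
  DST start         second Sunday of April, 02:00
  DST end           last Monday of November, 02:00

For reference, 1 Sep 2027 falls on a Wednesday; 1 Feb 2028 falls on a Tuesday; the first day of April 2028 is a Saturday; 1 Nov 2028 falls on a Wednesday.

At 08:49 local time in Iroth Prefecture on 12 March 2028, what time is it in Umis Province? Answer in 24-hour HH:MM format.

1 September 2027 is a Wednesday, so Sundays fall on 5, 12, 19, 26; the last is September 26.
1 February 2028 is a Tuesday, so the first Saturday is February 5.
12 March 2028 is outside the daylight-saving period (26 September 2027 – 5 February 2028), so Iroth Prefecture is on standard time, UTC+09:30.
08:49 Iroth Prefecture − 9h30m = 23:19 UTC (rolling into the previous day, 11 March 2028).
1 April 2028 is a Saturday, so the first Sunday is April 2 and the second is April 9.
1 November 2028 is a Wednesday, so Mondays fall on 6, 13, 20, 27; the last is November 27.
At the standard offset (UTC−04:45), 23:19 UTC − 4h45m = 18:34 Umis Province standard time.
Daylight saving runs 9 April – 27 November; the standard-time date in Umis Province, 11 March 2028, is outside that window, so Umis Province is on standard time at UTC−04:45.
23:19 UTC − 4h45m = 18:34 Umis Province.

18:34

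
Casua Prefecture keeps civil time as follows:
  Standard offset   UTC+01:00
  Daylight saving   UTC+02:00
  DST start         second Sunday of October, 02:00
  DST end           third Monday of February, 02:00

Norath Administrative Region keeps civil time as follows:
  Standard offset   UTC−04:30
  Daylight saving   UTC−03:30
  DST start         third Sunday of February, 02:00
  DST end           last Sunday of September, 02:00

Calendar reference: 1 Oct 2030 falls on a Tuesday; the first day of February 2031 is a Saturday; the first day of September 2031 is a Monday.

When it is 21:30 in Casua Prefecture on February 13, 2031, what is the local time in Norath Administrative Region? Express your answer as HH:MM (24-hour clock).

1 October 2030 is a Tuesday, so the first Sunday is October 6 and the second is October 13.
1 February 2031 is a Saturday, so the first Monday is February 3 and the third is February 17.
February 13, 2031 falls between 13 October 2030 and 17 February 2031, so daylight saving is in effect and Casua Prefecture is at UTC+02:00.
21:30 Casua Prefecture − 2h = 19:30 UTC.
1 February 2031 is a Saturday, so the first Sunday is February 2 and the third is February 16.
1 September 2031 is a Monday, so Sundays fall on 7, 14, 21, 28; the last is September 28.
At the standard offset (UTC−04:30), 19:30 UTC − 4h30m = 15:00 Norath Administrative Region standard time.
The standard-time date in Norath Administrative Region, February 13, 2031, is outside the daylight-saving period (16 February – 28 September), so Norath Administrative Region is on standard time, UTC−04:30.
19:30 UTC − 4h30m = 15:00 Norath Administrative Region.

15:00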